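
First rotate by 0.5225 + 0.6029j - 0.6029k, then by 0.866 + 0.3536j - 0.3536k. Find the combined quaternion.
0.0261 + 0.7069j - 0.7069k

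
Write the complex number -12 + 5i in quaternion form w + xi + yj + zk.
-12 + 5i + 0j + 0k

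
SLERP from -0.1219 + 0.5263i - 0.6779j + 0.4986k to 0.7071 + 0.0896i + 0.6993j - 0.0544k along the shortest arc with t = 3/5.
-0.5309 + 0.1834i - 0.783j + 0.2673k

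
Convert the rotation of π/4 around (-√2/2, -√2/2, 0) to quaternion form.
0.9239 - 0.2706i - 0.2706j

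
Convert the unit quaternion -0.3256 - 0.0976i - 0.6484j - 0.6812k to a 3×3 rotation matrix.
[[-0.7689, -0.317, 0.5552], [0.5702, 0.0529, 0.8198], [-0.2893, 0.9469, 0.1401]]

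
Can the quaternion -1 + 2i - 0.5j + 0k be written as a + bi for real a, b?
No. The quaternion -1 + 2i - 0.5j has j-coefficient y = -0.5 and k-coefficient z = 0, not both zero, so it does not lie in the complex subalgebra spanned by 1 and i.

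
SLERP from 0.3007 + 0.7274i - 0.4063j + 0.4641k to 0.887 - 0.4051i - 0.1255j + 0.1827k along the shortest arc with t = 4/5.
0.9088 - 0.1642i - 0.2341j + 0.3039k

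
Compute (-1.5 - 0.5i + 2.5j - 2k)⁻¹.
-0.1176 + 0.0392i - 0.1961j + 0.1569k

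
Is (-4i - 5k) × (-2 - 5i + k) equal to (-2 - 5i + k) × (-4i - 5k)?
No: pq = -15 + 8i + 29j + 10k ≠ -15 + 8i - 29j + 10k = qp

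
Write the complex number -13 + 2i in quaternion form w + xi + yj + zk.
-13 + 2i + 0j + 0k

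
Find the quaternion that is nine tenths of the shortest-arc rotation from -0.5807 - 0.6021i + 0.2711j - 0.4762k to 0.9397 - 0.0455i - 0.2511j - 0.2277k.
-0.9503 - 0.0308i + 0.2681j + 0.1551k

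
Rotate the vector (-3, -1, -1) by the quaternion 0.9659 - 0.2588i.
(-3, -1.366, -0.366)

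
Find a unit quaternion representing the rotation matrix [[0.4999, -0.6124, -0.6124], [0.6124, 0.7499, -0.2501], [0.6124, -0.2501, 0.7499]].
0.866 - 0.3536j + 0.3536k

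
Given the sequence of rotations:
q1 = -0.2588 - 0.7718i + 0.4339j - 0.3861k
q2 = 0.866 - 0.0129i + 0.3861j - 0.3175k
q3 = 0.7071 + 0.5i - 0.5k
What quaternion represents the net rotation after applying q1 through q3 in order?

q2 · q1 = -0.5242 - 0.6764i + 0.5159j + 0.0402k
q3 · q2 · q1 = -0.0124 - 0.4824i + 0.6829j + 0.5485k
-0.0124 - 0.4824i + 0.6829j + 0.5485k


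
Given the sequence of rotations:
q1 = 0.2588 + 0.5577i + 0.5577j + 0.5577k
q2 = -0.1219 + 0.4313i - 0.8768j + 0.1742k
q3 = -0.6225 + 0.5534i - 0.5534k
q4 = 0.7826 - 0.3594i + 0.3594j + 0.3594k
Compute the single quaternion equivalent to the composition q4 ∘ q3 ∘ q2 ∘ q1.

q2 · q1 = 0.1198 - 0.5425i - 0.4383j + 0.7066k
q3 · q2 · q1 = 0.6167 + 0.1614i + 0.182j - 0.7487k
q4 · q3 · q2 · q1 = 0.7443 - 0.4298i + 0.153j - 0.4877k
0.7443 - 0.4298i + 0.153j - 0.4877k


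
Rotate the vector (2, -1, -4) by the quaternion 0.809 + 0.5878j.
(-3.186, -1, -3.138)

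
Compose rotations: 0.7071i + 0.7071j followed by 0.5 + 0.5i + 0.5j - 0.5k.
-0.7071 + 0.7071i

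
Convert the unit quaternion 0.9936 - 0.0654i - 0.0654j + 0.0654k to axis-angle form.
axis = (-√3/3, -√3/3, √3/3), θ = 13°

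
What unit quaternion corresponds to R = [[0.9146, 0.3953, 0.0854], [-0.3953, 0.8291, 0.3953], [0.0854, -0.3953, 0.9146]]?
0.9563 - 0.2067i - 0.2067k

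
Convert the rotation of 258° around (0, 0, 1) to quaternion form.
-0.6293 + 0.7771k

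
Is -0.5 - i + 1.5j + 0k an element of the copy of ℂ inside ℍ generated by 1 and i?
No. The quaternion -0.5 - i + 1.5j has j-coefficient y = 1.5 and k-coefficient z = 0, not both zero, so it does not lie in the complex subalgebra spanned by 1 and i.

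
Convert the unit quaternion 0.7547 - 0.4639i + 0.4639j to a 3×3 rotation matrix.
[[0.5696, -0.4304, 0.7002], [-0.4304, 0.5696, 0.7002], [-0.7002, -0.7002, 0.1392]]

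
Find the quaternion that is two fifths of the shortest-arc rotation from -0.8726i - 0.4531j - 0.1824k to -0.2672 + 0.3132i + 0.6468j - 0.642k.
0.1279 - 0.751i - 0.6218j + 0.1817k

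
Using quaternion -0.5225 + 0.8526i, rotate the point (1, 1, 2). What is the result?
(1, 1.328, -1.799)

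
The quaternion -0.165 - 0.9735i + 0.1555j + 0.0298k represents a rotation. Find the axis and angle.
axis = (-0.987, 0.1577, 0.0302), θ = 199°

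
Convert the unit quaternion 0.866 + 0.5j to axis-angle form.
axis = (0, 1, 0), θ = π/3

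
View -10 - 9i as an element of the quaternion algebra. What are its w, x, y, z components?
-10 - 9i + 0j + 0k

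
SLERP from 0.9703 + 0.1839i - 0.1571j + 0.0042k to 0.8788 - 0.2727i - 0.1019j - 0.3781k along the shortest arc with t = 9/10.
0.904 - 0.2289i - 0.1096j - 0.344k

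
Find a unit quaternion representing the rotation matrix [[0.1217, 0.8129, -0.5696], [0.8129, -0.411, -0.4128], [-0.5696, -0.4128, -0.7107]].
0.7489i + 0.5427j - 0.3803k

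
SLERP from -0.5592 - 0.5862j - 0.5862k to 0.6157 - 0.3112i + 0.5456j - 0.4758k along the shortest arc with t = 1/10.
-0.6062 + 0.0395i - 0.6228j - 0.493k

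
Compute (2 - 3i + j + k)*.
2 + 3i - j - k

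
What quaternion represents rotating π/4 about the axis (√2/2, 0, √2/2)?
0.9239 + 0.2706i + 0.2706k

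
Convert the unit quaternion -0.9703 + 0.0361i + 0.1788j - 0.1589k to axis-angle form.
axis = (0.1492, 0.7391, -0.6568), θ = 332°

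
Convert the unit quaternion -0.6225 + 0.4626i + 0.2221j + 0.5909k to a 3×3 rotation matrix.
[[0.203, 0.9412, 0.2702], [-0.5302, -0.1263, 0.8384], [0.8232, -0.3135, 0.4733]]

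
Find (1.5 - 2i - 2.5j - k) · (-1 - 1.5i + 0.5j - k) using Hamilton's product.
-4.25 + 2.75i + 2.75j - 5.25k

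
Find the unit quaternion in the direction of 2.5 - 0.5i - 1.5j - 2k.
0.7001 - 0.14i - 0.4201j - 0.5601k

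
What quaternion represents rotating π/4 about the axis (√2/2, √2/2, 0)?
0.9239 + 0.2706i + 0.2706j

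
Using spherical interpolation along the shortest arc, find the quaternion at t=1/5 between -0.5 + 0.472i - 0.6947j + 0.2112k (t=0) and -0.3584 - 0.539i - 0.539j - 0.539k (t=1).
-0.5549 + 0.2798i - 0.7823j + 0.0423k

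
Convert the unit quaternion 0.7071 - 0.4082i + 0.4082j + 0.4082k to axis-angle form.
axis = (-√3/3, √3/3, √3/3), θ = π/2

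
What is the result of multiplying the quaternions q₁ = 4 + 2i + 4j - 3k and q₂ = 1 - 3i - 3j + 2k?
28 - 11i - 3j + 11k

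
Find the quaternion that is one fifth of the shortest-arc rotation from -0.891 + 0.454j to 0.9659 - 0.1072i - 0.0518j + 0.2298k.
-0.9238 + 0.0223i + 0.3792j - 0.0477k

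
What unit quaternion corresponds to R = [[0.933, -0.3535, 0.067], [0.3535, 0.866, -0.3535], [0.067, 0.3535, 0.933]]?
0.9659 + 0.183i + 0.183k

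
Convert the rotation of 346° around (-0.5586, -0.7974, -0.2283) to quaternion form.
-0.9925 - 0.0681i - 0.0972j - 0.0278k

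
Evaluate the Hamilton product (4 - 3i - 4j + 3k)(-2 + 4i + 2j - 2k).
18 + 24i + 22j - 4k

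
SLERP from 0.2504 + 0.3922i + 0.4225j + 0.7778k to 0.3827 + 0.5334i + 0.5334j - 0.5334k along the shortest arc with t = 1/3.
0.3876 + 0.5761i + 0.6012j + 0.3956k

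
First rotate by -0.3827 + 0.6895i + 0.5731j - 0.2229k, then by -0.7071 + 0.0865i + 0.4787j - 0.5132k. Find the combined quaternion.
-0.1778 - 0.3332i - 0.923j + 0.0735k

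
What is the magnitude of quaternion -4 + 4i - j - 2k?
√37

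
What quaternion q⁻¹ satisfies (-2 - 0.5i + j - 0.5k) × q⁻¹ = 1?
-0.3636 + 0.0909i - 0.1818j + 0.0909k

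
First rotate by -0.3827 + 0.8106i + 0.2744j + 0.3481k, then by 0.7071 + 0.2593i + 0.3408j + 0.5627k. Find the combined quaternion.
-0.7702 + 0.4382i + 0.4295j - 0.1743k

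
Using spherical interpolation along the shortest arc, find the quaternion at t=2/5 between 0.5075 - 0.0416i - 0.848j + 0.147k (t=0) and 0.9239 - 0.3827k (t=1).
0.8021 - 0.029i - 0.5906j - 0.0834k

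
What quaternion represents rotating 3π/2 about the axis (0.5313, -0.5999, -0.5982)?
-0.7071 + 0.3757i - 0.4242j - 0.423k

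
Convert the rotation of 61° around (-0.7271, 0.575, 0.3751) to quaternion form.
0.8616 - 0.369i + 0.2918j + 0.1904k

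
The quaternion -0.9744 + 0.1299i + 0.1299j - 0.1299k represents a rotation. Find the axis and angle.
axis = (√3/3, √3/3, -√3/3), θ = 334°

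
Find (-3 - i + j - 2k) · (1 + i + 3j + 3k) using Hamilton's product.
1 + 5i - 7j - 15k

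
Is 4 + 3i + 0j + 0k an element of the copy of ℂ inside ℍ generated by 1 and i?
Yes. The quaternion 4 + 3i has j- and k-coefficients y = z = 0, so it lies in the complex subalgebra spanned by 1 and i.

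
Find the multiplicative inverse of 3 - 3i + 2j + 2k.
0.1154 + 0.1154i - 0.0769j - 0.0769k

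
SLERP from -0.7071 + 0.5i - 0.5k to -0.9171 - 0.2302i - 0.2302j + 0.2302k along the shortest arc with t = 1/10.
-0.7803 + 0.4418i - 0.0288j - 0.4418k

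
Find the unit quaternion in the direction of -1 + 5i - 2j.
-0.1826 + 0.9129i - 0.3651j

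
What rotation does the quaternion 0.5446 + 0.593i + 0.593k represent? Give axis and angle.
axis = (√2/2, 0, √2/2), θ = 114°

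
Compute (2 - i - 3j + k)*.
2 + i + 3j - k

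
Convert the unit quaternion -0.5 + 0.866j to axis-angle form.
axis = (0, 1, 0), θ = 4π/3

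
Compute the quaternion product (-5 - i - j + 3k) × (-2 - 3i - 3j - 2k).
10 + 28i + 6j + 4k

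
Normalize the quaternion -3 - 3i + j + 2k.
-0.6255 - 0.6255i + 0.2085j + 0.417k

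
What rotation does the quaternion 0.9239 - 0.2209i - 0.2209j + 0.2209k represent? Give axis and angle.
axis = (-√3/3, -√3/3, √3/3), θ = π/4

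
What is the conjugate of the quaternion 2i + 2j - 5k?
-2i - 2j + 5k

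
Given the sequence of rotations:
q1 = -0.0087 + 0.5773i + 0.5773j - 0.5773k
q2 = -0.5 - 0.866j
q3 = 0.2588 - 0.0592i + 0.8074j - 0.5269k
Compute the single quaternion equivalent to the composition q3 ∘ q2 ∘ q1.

q2 · q1 = 0.5043 + 0.2113i - 0.2811j + 0.7886k
q3 · q2 · q1 = 0.7855 + 0.5134i + 0.2698j - 0.2156k
0.7855 + 0.5134i + 0.2698j - 0.2156k


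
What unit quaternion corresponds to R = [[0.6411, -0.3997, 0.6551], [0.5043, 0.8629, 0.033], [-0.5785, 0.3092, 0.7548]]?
0.9026 + 0.0765i + 0.3417j + 0.2504k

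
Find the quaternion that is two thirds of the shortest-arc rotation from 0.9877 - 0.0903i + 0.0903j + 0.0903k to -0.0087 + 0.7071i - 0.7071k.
0.4658 - 0.625i + 0.0419j + 0.625k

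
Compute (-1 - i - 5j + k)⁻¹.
-0.0357 + 0.0357i + 0.1786j - 0.0357k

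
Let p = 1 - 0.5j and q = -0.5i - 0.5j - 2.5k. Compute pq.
-0.25 + 0.75i - 0.5j - 2.75k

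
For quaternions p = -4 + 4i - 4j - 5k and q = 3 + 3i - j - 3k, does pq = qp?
No: pq = -43 + 7i - 11j + 5k ≠ -43 - 7i - 5j - 11k = qp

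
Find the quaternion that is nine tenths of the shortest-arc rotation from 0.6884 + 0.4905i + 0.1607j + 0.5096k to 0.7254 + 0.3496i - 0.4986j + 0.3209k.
0.7389 + 0.3734i - 0.4388j + 0.3492k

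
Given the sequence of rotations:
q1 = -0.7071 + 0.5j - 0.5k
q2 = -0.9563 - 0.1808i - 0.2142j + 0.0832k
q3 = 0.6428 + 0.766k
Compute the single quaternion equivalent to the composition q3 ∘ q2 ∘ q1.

q2 · q1 = 0.8249 + 0.1933i - 0.4171j + 0.3289k
q3 · q2 · q1 = 0.2783 + 0.4438i - 0.12j + 0.8433k
0.2783 + 0.4438i - 0.12j + 0.8433k


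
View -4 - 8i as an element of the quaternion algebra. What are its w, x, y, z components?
-4 - 8i + 0j + 0k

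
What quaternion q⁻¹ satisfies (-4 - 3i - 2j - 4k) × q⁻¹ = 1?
-0.0889 + 0.0667i + 0.0444j + 0.0889k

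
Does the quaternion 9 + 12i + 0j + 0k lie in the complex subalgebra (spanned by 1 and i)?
Yes. The quaternion 9 + 12i has j- and k-coefficients y = z = 0, so it lies in the complex subalgebra spanned by 1 and i.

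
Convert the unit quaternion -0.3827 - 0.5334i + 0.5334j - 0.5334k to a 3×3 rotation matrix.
[[-0.1381, -0.9773, 0.1608], [-0.1608, -0.1381, -0.9773], [0.9773, -0.1608, -0.1381]]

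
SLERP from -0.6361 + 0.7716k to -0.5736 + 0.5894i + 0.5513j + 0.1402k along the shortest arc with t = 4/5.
-0.6489 + 0.508i + 0.4752j + 0.3082k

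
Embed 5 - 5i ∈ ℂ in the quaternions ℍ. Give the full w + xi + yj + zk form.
5 - 5i + 0j + 0k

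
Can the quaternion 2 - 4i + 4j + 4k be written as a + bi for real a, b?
No. The quaternion 2 - 4i + 4j + 4k has j-coefficient y = 4 and k-coefficient z = 4, not both zero, so it does not lie in the complex subalgebra spanned by 1 and i.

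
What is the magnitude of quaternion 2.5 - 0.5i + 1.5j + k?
3.122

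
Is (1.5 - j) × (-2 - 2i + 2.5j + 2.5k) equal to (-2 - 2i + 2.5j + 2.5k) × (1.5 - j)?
No: pq = -0.5 - 5.5i + 5.75j + 1.75k ≠ -0.5 - 0.5i + 5.75j + 5.75k = qp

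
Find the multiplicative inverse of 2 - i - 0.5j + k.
0.32 + 0.16i + 0.08j - 0.16k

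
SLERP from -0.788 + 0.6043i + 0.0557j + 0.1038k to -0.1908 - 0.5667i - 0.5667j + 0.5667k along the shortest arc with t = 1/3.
-0.5563 + 0.753i + 0.3049j - 0.1746k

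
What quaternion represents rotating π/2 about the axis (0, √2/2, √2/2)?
0.7071 + 0.5j + 0.5k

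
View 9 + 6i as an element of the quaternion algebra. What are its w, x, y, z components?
9 + 6i + 0j + 0k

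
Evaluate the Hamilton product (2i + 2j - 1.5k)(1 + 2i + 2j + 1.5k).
-5.75 + 8i - 4j - 1.5k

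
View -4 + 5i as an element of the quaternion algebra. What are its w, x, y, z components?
-4 + 5i + 0j + 0k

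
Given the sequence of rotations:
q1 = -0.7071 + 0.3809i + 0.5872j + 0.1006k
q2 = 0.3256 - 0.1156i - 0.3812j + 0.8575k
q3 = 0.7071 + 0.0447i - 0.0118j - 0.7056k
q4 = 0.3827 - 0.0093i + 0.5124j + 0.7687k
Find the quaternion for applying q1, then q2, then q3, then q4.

q2 · q1 = -0.0486 - 0.3361i + 0.799j - 0.4963k
q3 · q2 · q1 = -0.3601 + 0.3298i + 0.8249j - 0.2849k
q4 · q3 · q2 · q1 = -0.3384 - 0.6505i + 0.382j - 0.5625k
-0.3384 - 0.6505i + 0.382j - 0.5625k


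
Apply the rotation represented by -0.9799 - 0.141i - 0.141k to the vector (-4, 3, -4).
(-4.829, 2.761, -3.171)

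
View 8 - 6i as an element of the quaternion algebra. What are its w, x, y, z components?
8 - 6i + 0j + 0k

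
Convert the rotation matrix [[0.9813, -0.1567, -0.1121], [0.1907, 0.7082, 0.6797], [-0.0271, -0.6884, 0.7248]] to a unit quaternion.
0.9239 - 0.3702i - 0.023j + 0.094k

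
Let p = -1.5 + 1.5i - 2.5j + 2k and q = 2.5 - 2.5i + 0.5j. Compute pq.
1.25 + 6.5i - 12j - 0.5k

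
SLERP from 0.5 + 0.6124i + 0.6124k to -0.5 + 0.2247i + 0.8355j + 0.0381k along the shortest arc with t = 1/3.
0.657 + 0.4063i - 0.3976j + 0.4951k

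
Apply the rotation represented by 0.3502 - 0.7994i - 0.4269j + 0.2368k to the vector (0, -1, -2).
(0.839, -0.325, 2.047)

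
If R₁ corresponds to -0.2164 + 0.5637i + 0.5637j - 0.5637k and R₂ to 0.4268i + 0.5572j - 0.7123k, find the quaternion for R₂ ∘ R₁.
-0.9562 - 0.0049i - 0.2815j + 0.0806k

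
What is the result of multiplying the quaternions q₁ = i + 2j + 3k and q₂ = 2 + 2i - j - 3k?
9 - i + 13j + k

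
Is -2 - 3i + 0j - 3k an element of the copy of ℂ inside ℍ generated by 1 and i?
No. The quaternion -2 - 3i - 3k has j-coefficient y = 0 and k-coefficient z = -3, not both zero, so it does not lie in the complex subalgebra spanned by 1 and i.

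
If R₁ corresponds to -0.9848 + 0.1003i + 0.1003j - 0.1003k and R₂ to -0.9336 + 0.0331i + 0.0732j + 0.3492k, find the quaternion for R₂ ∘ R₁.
0.9438 - 0.1686i - 0.1274j - 0.2543k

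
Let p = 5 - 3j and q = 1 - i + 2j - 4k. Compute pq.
11 + 7i + 7j - 23k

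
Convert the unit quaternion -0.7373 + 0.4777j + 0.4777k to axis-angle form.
axis = (0, √2/2, √2/2), θ = 275°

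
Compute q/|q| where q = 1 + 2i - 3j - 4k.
0.1826 + 0.3651i - 0.5477j - 0.7303k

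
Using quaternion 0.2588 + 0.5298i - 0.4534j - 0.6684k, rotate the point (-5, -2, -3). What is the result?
(4.621, 4.046, 0.525)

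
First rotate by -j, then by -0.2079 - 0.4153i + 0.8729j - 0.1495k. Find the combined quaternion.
0.8729 - 0.1495i + 0.2079j + 0.4153k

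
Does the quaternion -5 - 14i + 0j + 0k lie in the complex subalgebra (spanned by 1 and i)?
Yes. The quaternion -5 - 14i has j- and k-coefficients y = z = 0, so it lies in the complex subalgebra spanned by 1 and i.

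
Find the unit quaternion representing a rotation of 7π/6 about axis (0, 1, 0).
-0.2588 + 0.9659j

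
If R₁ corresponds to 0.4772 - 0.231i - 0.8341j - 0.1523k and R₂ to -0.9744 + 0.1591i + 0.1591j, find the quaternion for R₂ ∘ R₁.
-0.2955 + 0.2768i + 0.9129j + 0.0524k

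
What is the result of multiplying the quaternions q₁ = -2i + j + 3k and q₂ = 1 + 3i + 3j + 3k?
-6 - 8i + 16j - 6k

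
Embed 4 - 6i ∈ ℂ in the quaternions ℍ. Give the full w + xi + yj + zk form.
4 - 6i + 0j + 0k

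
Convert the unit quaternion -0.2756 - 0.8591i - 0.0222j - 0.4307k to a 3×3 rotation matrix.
[[0.628, -0.1993, 0.7523], [0.2755, -0.8471, -0.4544], [0.7278, 0.4927, -0.4771]]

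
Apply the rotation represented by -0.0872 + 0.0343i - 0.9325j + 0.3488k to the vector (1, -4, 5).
(-0.037, -6.365, -1.22)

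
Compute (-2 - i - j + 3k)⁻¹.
-0.1333 + 0.0667i + 0.0667j - 0.2k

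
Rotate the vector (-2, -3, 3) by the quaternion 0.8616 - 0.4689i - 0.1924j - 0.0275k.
(-3.45, 0.513, 3.136)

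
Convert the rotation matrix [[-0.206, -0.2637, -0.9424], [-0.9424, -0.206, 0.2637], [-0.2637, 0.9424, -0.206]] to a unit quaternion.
-0.309 - 0.5491i + 0.5491j + 0.5491k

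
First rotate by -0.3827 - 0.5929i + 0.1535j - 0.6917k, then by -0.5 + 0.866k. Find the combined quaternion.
0.7904 + 0.1635i - 0.5902j + 0.0144k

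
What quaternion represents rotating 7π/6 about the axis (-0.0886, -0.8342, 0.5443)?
-0.2588 - 0.0856i - 0.8058j + 0.5258k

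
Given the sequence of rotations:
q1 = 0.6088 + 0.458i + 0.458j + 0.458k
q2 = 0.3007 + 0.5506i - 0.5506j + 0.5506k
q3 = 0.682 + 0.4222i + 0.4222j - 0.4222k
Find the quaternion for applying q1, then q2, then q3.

q2 · q1 = -0.0691 - 0.0314i - 0.1975j + 0.9773k
q3 · q2 · q1 = 0.4621 + 0.2786i - 0.5632j + 0.6256k
0.4621 + 0.2786i - 0.5632j + 0.6256k


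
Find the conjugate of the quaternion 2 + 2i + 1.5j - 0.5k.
2 - 2i - 1.5j + 0.5k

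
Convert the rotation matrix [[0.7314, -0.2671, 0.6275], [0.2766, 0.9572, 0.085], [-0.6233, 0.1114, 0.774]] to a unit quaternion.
0.9304 + 0.0071i + 0.3361j + 0.1461k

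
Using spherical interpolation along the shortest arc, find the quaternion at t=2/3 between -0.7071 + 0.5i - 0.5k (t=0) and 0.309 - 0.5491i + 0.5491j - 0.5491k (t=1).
-0.5634 + 0.6638i - 0.4409j + 0.2179k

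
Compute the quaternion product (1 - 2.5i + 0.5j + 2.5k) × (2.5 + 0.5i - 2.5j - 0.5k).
6.25 + 0.25i - 1.25j + 11.75k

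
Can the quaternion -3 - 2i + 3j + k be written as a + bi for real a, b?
No. The quaternion -3 - 2i + 3j + k has j-coefficient y = 3 and k-coefficient z = 1, not both zero, so it does not lie in the complex subalgebra spanned by 1 and i.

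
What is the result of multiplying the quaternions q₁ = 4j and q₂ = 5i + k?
4i - 20k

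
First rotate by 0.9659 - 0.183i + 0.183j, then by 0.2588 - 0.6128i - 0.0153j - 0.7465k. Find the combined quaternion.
0.1406 - 0.5027i + 0.1692j - 0.836k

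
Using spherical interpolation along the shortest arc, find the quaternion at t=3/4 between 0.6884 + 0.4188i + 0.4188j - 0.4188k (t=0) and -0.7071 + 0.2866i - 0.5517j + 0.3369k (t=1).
0.7403 - 0.1097i + 0.5453j - 0.3775k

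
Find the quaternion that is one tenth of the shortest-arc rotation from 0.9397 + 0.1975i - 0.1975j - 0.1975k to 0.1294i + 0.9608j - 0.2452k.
0.9139 + 0.1732i - 0.3323j - 0.1563k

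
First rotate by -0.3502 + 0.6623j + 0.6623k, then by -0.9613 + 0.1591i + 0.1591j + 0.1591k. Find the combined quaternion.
0.1259 - 0.0557i - 0.7978j - 0.587k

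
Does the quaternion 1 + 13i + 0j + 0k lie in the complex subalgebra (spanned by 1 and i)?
Yes. The quaternion 1 + 13i has j- and k-coefficients y = z = 0, so it lies in the complex subalgebra spanned by 1 and i.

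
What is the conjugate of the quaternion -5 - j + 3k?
-5 + j - 3k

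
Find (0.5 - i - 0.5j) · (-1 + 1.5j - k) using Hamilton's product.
0.25 + 1.5i + 0.25j - 2k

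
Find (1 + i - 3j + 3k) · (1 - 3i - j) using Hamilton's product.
1 + i - 13j - 7k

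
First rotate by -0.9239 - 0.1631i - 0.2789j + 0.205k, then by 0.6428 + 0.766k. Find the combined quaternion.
-0.7509 + 0.1088i - 0.3042j - 0.5759k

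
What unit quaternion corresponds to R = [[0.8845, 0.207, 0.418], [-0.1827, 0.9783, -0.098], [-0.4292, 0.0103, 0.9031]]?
0.9703 + 0.0279i + 0.2183j - 0.1004k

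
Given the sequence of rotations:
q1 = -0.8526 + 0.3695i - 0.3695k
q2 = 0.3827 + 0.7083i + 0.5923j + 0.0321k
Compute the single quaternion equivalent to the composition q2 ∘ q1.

q2 · q1 = -0.5761 - 0.6813i - 0.2314j - 0.3876k
-0.5761 - 0.6813i - 0.2314j - 0.3876k


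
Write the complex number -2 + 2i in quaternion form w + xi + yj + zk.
-2 + 2i + 0j + 0k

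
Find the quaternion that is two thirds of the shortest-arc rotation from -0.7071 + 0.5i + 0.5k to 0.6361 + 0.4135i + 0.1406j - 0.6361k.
-0.7379 - 0.1094i - 0.1028j + 0.658k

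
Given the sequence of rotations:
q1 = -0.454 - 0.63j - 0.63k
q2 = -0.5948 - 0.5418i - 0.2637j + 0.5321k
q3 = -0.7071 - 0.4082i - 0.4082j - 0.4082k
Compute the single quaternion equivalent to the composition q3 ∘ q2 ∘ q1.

q2 · q1 = 0.4391 + 0.7473i + 0.1531j + 0.4745k
q3 · q2 · q1 = 0.2507 - 0.8389i - 0.3989j - 0.2722k
0.2507 - 0.8389i - 0.3989j - 0.2722k


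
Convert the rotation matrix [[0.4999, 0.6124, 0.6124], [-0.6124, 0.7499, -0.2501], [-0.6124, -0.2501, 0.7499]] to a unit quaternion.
0.866 + 0.3536j - 0.3536k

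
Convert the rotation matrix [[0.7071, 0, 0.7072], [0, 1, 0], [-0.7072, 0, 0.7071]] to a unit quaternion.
0.9239 + 0.3827j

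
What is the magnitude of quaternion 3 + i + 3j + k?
√20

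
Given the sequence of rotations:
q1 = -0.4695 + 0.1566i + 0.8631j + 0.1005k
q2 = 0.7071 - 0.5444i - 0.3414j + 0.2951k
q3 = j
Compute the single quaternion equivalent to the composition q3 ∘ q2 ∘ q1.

q2 · q1 = 0.0183 + 0.0773i + 0.8715j - 0.4839k
q3 · q2 · q1 = -0.8715 - 0.4839i + 0.0183j - 0.0773k
-0.8715 - 0.4839i + 0.0183j - 0.0773k


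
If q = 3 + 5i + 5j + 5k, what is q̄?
3 - 5i - 5j - 5k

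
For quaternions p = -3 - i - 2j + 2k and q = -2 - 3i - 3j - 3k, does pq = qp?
No: pq = 3 + 23i + 4j + 2k ≠ 3 - i + 22j + 8k = qp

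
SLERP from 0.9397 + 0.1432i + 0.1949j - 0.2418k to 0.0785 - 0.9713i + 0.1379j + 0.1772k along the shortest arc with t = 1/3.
0.7522 + 0.5845i + 0.0979j - 0.2879k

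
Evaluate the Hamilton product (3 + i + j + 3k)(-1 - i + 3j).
-5 - 13i + 5j + k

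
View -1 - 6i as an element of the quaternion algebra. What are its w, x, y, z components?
-1 - 6i + 0j + 0k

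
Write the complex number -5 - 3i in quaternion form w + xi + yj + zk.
-5 - 3i + 0j + 0k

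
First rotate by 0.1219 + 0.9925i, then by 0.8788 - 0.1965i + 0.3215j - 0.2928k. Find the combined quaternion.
0.3022 + 0.8483i - 0.2514j - 0.3548k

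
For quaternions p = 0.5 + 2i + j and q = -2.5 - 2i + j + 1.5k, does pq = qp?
No: pq = 1.75 - 4.5i - 5j + 4.75k ≠ 1.75 - 7.5i + j - 3.25k = qp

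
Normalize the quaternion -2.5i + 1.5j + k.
-0.8111i + 0.4867j + 0.3244k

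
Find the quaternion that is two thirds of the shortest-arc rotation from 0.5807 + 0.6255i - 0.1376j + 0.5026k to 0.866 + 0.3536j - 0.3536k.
0.9352 + 0.2715i + 0.2192j - 0.0608k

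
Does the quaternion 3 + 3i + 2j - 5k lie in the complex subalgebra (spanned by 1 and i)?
No. The quaternion 3 + 3i + 2j - 5k has j-coefficient y = 2 and k-coefficient z = -5, not both zero, so it does not lie in the complex subalgebra spanned by 1 and i.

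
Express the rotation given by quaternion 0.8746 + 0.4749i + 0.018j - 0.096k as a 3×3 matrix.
[[0.9809, 0.185, -0.0597], [-0.1508, 0.5305, -0.8342], [-0.1227, 0.8272, 0.5483]]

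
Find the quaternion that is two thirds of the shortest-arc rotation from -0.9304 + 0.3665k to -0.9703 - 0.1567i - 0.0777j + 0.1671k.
-0.9647 - 0.1052i - 0.0521j + 0.2356k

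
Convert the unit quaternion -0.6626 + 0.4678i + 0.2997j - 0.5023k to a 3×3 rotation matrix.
[[0.3157, -0.3852, -0.8671], [0.946, 0.0577, 0.3188], [-0.0728, -0.921, 0.3827]]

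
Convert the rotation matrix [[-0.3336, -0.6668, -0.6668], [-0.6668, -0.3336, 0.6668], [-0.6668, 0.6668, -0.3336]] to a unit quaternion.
-0.5774i + 0.5774j + 0.5774k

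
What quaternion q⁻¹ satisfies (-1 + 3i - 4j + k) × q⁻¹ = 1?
-0.037 - 0.1111i + 0.1481j - 0.037k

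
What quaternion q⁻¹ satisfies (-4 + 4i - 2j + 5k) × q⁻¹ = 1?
-0.0656 - 0.0656i + 0.0328j - 0.082k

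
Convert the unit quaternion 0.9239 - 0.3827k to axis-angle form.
axis = (0, 0, -1), θ = π/4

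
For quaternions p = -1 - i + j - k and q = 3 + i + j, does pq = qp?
No: pq = -3 - 3i + j - 5k ≠ -3 - 5i + 3j - k = qp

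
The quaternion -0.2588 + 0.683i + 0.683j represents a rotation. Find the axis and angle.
axis = (√2/2, √2/2, 0), θ = 7π/6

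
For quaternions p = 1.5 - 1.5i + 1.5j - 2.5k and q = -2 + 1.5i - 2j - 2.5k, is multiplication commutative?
No: pq = -4 - 3.5i - 13.5j + 2k ≠ -4 + 14i + 1.5j + 0.5k = qp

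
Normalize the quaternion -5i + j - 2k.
-0.9129i + 0.1826j - 0.3651k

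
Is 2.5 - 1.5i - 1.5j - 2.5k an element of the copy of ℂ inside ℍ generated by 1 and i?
No. The quaternion 2.5 - 1.5i - 1.5j - 2.5k has j-coefficient y = -1.5 and k-coefficient z = -2.5, not both zero, so it does not lie in the complex subalgebra spanned by 1 and i.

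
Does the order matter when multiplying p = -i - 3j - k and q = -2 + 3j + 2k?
Yes: pq = 11 - i + 8j - k ≠ 11 + 5i + 4j + 5k = qp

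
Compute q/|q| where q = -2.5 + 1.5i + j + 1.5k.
-0.7293 + 0.4376i + 0.2917j + 0.4376k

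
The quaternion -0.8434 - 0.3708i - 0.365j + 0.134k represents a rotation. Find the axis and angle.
axis = (-0.6901, -0.6793, 0.2494), θ = 295°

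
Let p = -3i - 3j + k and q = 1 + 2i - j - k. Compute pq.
4 + i - 4j + 10k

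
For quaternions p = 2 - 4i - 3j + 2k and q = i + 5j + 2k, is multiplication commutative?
No: pq = 15 - 14i + 20j - 13k ≠ 15 + 18i + 21k = qp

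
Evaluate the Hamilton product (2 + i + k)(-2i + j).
2 - 5i + k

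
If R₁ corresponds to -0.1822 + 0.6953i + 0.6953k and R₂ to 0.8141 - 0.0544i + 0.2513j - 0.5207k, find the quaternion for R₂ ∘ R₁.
0.2515 + 0.7507i - 0.37j + 0.4862k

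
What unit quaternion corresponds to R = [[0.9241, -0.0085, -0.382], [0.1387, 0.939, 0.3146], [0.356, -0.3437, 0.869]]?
0.9659 - 0.1704i - 0.191j + 0.0381k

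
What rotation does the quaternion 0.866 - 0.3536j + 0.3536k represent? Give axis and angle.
axis = (0, -√2/2, √2/2), θ = π/3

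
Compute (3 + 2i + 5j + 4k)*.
3 - 2i - 5j - 4k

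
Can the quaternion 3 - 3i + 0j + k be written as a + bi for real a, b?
No. The quaternion 3 - 3i + k has j-coefficient y = 0 and k-coefficient z = 1, not both zero, so it does not lie in the complex subalgebra spanned by 1 and i.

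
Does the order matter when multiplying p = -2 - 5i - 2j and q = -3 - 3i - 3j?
Yes: pq = -15 + 21i + 12j + 9k ≠ -15 + 21i + 12j - 9k = qp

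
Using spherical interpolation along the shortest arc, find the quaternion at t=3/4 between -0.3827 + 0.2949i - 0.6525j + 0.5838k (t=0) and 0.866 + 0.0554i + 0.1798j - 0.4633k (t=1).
-0.7867 + 0.0379i - 0.3217j + 0.5256k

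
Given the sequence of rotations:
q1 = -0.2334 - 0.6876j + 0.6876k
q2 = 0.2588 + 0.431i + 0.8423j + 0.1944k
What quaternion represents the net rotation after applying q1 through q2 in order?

q2 · q1 = 0.3851 + 0.6122i - 0.6709j - 0.1638k
0.3851 + 0.6122i - 0.6709j - 0.1638k


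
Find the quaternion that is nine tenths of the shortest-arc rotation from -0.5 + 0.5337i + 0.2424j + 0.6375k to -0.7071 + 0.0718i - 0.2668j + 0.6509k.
-0.7025 + 0.1242i - 0.2179j + 0.6661k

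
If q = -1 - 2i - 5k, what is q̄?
-1 + 2i + 5k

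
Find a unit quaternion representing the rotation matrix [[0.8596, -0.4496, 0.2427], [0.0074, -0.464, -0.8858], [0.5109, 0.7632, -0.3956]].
0.5 + 0.8245i - 0.1341j + 0.2285k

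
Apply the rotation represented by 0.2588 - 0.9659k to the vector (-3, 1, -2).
(3.098, 0.634, -2)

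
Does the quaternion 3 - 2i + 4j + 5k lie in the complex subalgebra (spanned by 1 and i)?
No. The quaternion 3 - 2i + 4j + 5k has j-coefficient y = 4 and k-coefficient z = 5, not both zero, so it does not lie in the complex subalgebra spanned by 1 and i.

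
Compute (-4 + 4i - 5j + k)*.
-4 - 4i + 5j - k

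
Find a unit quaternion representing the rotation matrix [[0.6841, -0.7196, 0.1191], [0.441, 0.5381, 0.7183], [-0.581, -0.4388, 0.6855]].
0.8526 - 0.3393i + 0.2053j + 0.3403k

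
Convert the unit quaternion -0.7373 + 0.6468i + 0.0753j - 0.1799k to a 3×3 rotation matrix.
[[0.9239, -0.1679, -0.3438], [0.3627, 0.0986, 0.9267], [-0.1217, -0.9809, 0.152]]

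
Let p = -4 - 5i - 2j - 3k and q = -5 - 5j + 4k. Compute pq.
22 + 2i + 50j + 24k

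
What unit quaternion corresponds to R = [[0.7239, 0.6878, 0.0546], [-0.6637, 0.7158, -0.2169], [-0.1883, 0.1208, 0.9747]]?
0.9239 + 0.0914i + 0.0657j - 0.3657k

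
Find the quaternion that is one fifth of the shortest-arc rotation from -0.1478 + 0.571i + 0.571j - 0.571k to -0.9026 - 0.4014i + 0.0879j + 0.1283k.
0.1237 + 0.6433i + 0.5022j - 0.5645k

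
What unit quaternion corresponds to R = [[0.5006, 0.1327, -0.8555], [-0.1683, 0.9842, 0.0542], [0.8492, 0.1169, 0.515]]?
0.866 + 0.0181i - 0.4921j - 0.0869k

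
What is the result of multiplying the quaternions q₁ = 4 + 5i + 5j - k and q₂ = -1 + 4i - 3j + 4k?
-5 + 28i - 41j - 18k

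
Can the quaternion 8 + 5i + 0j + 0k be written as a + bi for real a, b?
Yes. The quaternion 8 + 5i has j- and k-coefficients y = z = 0, so it lies in the complex subalgebra spanned by 1 and i.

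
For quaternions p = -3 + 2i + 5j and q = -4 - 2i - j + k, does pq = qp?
No: pq = 21 + 3i - 19j + 5k ≠ 21 - 7i - 15j - 11k = qp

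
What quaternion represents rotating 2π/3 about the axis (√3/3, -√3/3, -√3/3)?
0.5 + 0.5i - 0.5j - 0.5k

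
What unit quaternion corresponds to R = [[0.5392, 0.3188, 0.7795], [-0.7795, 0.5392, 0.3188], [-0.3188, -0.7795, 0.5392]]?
0.8089 - 0.3394i + 0.3394j - 0.3394k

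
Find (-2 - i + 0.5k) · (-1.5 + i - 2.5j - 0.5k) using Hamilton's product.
4.25 + 0.75i + 5j + 2.75k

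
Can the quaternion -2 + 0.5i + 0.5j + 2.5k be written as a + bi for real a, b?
No. The quaternion -2 + 0.5i + 0.5j + 2.5k has j-coefficient y = 0.5 and k-coefficient z = 2.5, not both zero, so it does not lie in the complex subalgebra spanned by 1 and i.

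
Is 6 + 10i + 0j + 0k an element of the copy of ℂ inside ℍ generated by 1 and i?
Yes. The quaternion 6 + 10i has j- and k-coefficients y = z = 0, so it lies in the complex subalgebra spanned by 1 and i.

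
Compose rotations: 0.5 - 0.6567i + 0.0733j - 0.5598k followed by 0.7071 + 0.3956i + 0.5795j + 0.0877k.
0.62 - 0.5974i + 0.5054j + 0.0576k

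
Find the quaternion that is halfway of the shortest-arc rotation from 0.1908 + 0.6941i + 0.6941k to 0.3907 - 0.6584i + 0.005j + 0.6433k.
0.3986 + 0.0245i + 0.0034j + 0.9168k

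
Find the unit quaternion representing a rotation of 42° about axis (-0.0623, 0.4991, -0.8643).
0.9336 - 0.0223i + 0.1789j - 0.3097k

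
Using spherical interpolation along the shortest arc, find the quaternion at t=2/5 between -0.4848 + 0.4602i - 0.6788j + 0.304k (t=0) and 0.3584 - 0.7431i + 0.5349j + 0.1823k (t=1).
-0.4536 + 0.6003i - 0.649j + 0.113k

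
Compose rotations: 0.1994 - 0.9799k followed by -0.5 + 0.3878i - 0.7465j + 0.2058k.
0.102 + 0.8088i + 0.2312j + 0.531k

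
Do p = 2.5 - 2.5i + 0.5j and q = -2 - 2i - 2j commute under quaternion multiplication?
No: pq = -9 - 6j + 6k ≠ -9 - 6j - 6k = qp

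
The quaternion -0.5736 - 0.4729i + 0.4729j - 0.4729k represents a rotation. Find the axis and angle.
axis = (-√3/3, √3/3, -√3/3), θ = 250°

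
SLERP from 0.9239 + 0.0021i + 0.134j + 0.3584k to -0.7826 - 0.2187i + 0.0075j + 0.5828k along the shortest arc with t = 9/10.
0.8411 + 0.2043i + 0.0091j - 0.5008k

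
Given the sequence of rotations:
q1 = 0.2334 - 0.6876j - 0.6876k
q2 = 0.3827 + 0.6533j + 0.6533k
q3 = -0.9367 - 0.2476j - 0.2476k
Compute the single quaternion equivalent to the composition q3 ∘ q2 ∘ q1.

q2 · q1 = 0.9877 - 0.1107j - 0.1107k
q3 · q2 · q1 = -0.98 - 0.1409j - 0.1409k
-0.98 - 0.1409j - 0.1409k


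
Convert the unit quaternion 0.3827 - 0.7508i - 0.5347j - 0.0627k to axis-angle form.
axis = (-0.8127, -0.5788, -0.0679), θ = 3π/4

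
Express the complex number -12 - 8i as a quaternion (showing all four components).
-12 - 8i + 0j + 0k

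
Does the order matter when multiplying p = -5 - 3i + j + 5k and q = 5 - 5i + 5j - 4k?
Yes: pq = -25 - 19i - 57j + 35k ≠ -25 + 39i + 17j + 55k = qp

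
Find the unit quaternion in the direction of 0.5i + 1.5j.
0.3162i + 0.9487j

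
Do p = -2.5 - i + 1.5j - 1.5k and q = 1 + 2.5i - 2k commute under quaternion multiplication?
No: pq = -3 - 10.25i - 4.25j - 0.25k ≠ -3 - 4.25i + 7.25j + 7.25k = qp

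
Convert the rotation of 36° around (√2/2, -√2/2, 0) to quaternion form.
0.9511 + 0.2185i - 0.2185j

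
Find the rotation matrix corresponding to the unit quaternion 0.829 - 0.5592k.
[[0.3746, 0.9272, 0], [-0.9272, 0.3746, 0], [0, 0, 1]]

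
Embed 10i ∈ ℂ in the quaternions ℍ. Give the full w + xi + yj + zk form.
0 + 10i + 0j + 0k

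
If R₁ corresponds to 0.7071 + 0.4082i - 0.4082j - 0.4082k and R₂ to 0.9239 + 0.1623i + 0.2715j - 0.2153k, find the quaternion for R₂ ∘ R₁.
0.61 + 0.2932i - 0.2068j - 0.7065k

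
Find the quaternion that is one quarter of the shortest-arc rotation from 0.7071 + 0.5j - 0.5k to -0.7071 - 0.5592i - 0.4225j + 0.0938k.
0.7423 + 0.1515i + 0.5039j - 0.4149k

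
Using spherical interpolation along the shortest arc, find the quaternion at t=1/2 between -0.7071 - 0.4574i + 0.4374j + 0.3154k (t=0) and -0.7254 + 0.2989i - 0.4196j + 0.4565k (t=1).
-0.8761 - 0.0969i + 0.0109j + 0.4721k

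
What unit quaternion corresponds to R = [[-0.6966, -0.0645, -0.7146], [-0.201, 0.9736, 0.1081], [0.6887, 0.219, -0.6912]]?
-0.3827 - 0.0724i + 0.9167j + 0.0892k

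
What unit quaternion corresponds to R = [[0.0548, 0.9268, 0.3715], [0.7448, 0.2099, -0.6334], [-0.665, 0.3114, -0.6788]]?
0.3827 + 0.6172i + 0.6771j - 0.1189k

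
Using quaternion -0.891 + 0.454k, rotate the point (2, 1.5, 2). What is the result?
(2.389, -0.736, 2)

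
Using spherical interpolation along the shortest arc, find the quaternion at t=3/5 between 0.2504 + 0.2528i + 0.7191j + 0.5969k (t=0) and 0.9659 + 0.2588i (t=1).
0.8226 + 0.3145i + 0.3645j + 0.3026k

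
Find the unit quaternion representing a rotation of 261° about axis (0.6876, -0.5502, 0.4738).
-0.6494 + 0.5229i - 0.4184j + 0.3603k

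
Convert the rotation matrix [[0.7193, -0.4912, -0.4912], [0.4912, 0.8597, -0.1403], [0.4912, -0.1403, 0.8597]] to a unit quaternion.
0.9272 - 0.2649j + 0.2649k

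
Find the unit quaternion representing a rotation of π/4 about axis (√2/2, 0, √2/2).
0.9239 + 0.2706i + 0.2706k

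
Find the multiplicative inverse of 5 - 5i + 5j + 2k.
0.0633 + 0.0633i - 0.0633j - 0.0253k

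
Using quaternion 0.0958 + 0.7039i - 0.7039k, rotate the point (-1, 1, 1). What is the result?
(-0.865, -0.982, 1.135)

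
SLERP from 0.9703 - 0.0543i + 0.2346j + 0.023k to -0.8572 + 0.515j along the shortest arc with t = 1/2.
0.9879 - 0.0294i - 0.1516j + 0.0124k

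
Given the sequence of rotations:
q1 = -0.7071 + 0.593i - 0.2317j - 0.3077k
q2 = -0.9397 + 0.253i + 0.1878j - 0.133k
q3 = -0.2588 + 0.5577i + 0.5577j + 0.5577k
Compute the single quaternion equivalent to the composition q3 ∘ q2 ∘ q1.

q2 · q1 = 0.517 - 0.8247i + 0.0839j + 0.2132k
q3 · q2 · q1 = 0.1604 + 0.5739i - 0.3122j + 0.7399k
0.1604 + 0.5739i - 0.3122j + 0.7399k


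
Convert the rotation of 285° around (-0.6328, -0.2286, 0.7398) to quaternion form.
-0.7934 - 0.3852i - 0.1392j + 0.4504k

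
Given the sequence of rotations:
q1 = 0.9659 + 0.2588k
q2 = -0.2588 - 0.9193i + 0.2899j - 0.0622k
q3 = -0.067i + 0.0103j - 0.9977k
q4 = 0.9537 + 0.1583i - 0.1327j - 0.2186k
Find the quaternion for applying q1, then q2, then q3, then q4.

q2 · q1 = -0.2339 - 0.8129i + 0.5179j - 0.1271k
q3 · q2 · q1 = -0.1866 + 0.5311i + 0.8001j + 0.207k
q4 · q3 · q2 · q1 = -0.1106 + 0.6244i + 0.639j + 0.4353k
-0.1106 + 0.6244i + 0.639j + 0.4353k


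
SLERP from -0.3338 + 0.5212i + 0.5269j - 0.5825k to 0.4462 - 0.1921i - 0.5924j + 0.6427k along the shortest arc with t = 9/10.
-0.4374 + 0.2269i + 0.5892j - 0.6404k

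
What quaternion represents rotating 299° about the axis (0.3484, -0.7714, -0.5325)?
-0.8616 + 0.1768i - 0.3915j - 0.2703k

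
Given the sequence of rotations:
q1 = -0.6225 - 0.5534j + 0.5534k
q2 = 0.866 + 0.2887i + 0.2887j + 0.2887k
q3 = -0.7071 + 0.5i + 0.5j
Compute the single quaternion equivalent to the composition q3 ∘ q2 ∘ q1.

q2 · q1 = -0.5391 + 0.1398i - 0.8187j + 0.1398k
q3 · q2 · q1 = 0.7206 - 0.2985i + 0.2395j - 0.5781k
0.7206 - 0.2985i + 0.2395j - 0.5781k


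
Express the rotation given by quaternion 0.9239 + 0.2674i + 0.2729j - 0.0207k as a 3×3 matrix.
[[0.8502, 0.1842, 0.4932], [0.1077, 0.8561, -0.5054], [-0.5153, 0.4828, 0.708]]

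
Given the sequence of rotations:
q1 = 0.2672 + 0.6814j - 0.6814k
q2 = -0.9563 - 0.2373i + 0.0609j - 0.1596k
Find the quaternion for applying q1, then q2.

q2 · q1 = -0.4058 + 0.0038i - 0.797j + 0.4473k
-0.4058 + 0.0038i - 0.797j + 0.4473k


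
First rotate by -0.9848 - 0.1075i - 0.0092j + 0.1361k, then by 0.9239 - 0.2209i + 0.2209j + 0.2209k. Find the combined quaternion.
-0.9616 + 0.1503i - 0.2197j - 0.066k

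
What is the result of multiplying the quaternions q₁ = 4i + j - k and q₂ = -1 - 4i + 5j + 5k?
16 + 6i - 17j + 25k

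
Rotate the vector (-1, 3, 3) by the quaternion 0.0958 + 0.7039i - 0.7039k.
(-2.577, -3.215, 1.423)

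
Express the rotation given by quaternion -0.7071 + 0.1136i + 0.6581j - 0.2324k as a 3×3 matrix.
[[0.0258, -0.1791, -0.9835], [0.4782, 0.8662, -0.1452], [0.8779, -0.4665, 0.108]]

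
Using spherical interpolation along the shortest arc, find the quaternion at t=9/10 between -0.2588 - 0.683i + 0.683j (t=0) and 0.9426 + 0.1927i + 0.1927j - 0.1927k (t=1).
-0.9383 - 0.2776i - 0.0916j + 0.1846k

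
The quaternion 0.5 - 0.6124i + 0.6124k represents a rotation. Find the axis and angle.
axis = (-√2/2, 0, √2/2), θ = 2π/3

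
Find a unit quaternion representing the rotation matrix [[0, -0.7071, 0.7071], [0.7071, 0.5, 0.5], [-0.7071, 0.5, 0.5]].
0.7071 + 0.5j + 0.5k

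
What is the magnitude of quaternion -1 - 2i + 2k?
3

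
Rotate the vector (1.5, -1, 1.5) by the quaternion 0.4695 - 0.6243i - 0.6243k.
(0.914, 0.559, 2.086)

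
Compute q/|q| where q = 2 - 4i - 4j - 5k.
0.2561 - 0.5121i - 0.5121j - 0.6402k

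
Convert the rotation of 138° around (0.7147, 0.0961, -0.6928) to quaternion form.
0.3584 + 0.6672i + 0.0897j - 0.6468k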